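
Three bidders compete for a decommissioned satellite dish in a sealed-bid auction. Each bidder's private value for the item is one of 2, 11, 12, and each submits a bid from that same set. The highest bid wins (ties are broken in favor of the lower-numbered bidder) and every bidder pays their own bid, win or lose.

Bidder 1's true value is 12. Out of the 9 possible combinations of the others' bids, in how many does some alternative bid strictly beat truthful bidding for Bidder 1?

4

Others bid (2, 2): truth gives 0; bid 2 gives 10 > 0. Violating.
Others bid (2, 11): truth gives 0; bid 11 gives 1 > 0. Violating.
Others bid (11, 2): truth gives 0; bid 11 gives 1 > 0. Violating.
Others bid (11, 11): truth gives 0; bid 11 gives 1 > 0. Violating.
Others bid (2, 12): truth gives 0; no alternative beats it.
Others bid (11, 12): truth gives 0; no alternative beats it.
(Checking all 9 profiles: 4 have a profitable deviation, 5 do not.)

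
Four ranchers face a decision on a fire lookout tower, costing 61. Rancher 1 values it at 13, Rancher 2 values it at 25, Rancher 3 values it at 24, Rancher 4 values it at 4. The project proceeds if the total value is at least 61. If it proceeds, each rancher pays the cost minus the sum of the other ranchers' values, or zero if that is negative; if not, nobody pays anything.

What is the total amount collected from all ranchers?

47

Total value 66 ≥ cost 61, so it is built.
Rancher 1: others sum to 53; max(0, 61 - 53) = 8.
Rancher 2: others sum to 41; max(0, 61 - 41) = 20.
Rancher 3: others sum to 42; max(0, 61 - 42) = 19.
Rancher 4: others sum to 62; max(0, 61 - 62) = 0.
Total collected = 8 + 20 + 19 + 0 = 47.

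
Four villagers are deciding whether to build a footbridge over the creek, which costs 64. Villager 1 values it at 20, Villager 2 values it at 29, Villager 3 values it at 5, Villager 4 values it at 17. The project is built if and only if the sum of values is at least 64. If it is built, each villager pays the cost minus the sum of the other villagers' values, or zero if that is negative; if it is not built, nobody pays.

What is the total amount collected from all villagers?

45

Total value 71 ≥ cost 64, so it is built.
Villager 1: others sum to 51; max(0, 64 - 51) = 13.
Villager 2: others sum to 42; max(0, 64 - 42) = 22.
Villager 3: others sum to 66; max(0, 64 - 66) = 0.
Villager 4: others sum to 54; max(0, 64 - 54) = 10.
Total collected = 13 + 22 + 0 + 10 = 45.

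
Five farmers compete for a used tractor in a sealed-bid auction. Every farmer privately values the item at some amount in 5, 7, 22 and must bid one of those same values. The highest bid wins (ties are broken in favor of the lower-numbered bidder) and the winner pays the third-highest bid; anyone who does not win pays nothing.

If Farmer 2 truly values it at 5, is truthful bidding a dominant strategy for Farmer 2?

Check each profile of the others' bids and compare truth against every alternative bid.
Others bid (5, 5, 7, 7): truth gives 0, best alternative gives -2.
Others bid (5, 7, 5, 7): truth gives 0, best alternative gives -2.
Others bid (5, 7, 7, 5): truth gives 0, best alternative gives -2.
Others bid (5, 7, 7, 7): truth gives 0, best alternative gives -2.
Others bid (5, 5, 5, 5): truth gives 0, best alternative gives 0.
Others bid (5, 5, 5, 7): truth gives 0, best alternative gives 0.
(Remaining 75 profiles checked similarly; truth is weakly best in each.)
In every case the truthful bid is at least as good as any alternative, so it is a dominant strategy.

Yes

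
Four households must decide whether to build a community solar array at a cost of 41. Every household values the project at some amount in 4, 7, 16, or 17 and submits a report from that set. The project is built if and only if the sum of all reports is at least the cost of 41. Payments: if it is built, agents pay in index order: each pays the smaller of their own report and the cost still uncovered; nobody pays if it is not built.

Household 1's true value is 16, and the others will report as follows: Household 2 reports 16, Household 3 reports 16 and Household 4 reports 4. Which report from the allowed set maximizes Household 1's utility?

Report 4: project not built, utility 0.
Report 7: project built, pays 7, utility 16 - 7 = 9.
Report 16: project built, pays 16, utility 16 - 16 = 0.
Report 17: project built, pays 17, utility 16 - 17 = -1.
The best choice is 7 with utility 9.

7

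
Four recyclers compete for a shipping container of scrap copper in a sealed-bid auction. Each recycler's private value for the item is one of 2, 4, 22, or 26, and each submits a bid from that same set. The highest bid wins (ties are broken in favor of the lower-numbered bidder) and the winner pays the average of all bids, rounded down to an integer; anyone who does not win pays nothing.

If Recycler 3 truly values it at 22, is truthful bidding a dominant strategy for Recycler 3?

No

Consider the case where Recycler 1 bids 2, Recycler 2 bids 2 and Recycler 4 bids 2.
Truthful bid 22: wins, pays 7, utility 22 - 7 = 15.
Bid 4 instead: wins, pays 2, utility 22 - 2 = 20.
Since 20 > 15, bidding 4 is strictly better here, so truthful bidding is not dominant.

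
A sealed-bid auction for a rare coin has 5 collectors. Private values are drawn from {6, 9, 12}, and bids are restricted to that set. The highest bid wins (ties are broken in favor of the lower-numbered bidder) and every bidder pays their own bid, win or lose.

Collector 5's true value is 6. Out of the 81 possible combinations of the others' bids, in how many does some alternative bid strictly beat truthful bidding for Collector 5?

1

Others bid (6, 6, 6, 6): truth gives -6; bid 9 gives -3 > -6. Violating.
Others bid (6, 6, 6, 9): truth gives -6; no alternative beats it.
Others bid (6, 6, 6, 12): truth gives -6; no alternative beats it.
(Checking all 81 profiles: 1 has a profitable deviation, 80 do not.)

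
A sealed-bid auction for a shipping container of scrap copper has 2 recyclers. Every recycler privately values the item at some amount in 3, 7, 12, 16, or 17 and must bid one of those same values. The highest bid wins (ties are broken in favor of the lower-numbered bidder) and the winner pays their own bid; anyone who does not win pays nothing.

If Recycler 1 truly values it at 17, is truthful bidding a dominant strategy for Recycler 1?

Consider the case where Recycler 2 bids 3.
Truthful bid 17: wins, pays 17, utility 17 - 17 = 0.
Bid 3 instead: wins, pays 3, utility 17 - 3 = 14.
Since 14 > 0, bidding 3 is strictly better here, so truthful bidding is not dominant.

No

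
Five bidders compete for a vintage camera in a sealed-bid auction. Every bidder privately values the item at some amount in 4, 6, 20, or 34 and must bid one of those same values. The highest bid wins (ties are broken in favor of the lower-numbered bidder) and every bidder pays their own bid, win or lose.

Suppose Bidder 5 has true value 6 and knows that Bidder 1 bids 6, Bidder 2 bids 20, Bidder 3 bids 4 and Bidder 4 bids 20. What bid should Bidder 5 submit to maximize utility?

Bid 4: loses but pays 4, utility -4.
Bid 6: loses but pays 6, utility -6.
Bid 20: loses but pays 20, utility -20.
Bid 34: wins, pays 34, utility 6 - 34 = -28.
The best choice is 4 with utility -4.

4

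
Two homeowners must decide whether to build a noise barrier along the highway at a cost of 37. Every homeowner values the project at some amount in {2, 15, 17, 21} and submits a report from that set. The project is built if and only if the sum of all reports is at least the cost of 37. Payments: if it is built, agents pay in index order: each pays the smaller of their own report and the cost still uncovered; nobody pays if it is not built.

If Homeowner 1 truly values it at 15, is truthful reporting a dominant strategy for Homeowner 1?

Yes

Check each profile of the others' reports and compare truth against every alternative report.
Others report (2): truth gives 0, best alternative gives 0.
Others report (15): truth gives 0, best alternative gives 0.
Others report (17): truth gives 0, best alternative gives 0.
Others report (21): truth gives 0, best alternative gives 0.
In every case the truthful report is at least as good as any alternative, so it is a dominant strategy.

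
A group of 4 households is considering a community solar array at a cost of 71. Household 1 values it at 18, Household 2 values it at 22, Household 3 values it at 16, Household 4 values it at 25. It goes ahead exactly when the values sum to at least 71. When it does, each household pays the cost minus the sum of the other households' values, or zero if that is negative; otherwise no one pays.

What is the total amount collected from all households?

41

Total value 81 ≥ cost 71, so it is built.
Household 1: others sum to 63; max(0, 71 - 63) = 8.
Household 2: others sum to 59; max(0, 71 - 59) = 12.
Household 3: others sum to 65; max(0, 71 - 65) = 6.
Household 4: others sum to 56; max(0, 71 - 56) = 15.
Total collected = 8 + 12 + 6 + 15 = 41.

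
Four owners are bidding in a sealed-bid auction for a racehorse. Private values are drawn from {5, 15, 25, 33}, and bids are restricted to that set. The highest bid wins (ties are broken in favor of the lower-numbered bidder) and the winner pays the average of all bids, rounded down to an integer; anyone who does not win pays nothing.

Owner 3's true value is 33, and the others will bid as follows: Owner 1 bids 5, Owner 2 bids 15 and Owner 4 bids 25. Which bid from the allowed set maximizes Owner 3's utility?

25

Bid 5: loses, pays 0, utility 0.
Bid 15: loses, pays 0, utility 0.
Bid 25: wins, pays 17, utility 33 - 17 = 16.
Bid 33: wins, pays 19, utility 33 - 19 = 14.
The best choice is 25 with utility 16.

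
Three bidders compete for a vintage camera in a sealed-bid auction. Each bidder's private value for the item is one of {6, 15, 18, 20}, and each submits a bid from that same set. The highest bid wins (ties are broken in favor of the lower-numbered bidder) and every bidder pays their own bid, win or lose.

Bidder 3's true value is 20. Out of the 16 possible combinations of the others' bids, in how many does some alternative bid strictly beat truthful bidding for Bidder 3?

Others bid (6, 6): truth gives 0; bid 15 gives 5 > 0. Violating.
Others bid (6, 15): truth gives 0; bid 18 gives 2 > 0. Violating.
Others bid (6, 20): truth gives -20; bid 6 gives -6 > -20. Violating.
Others bid (15, 6): truth gives 0; bid 18 gives 2 > 0. Violating.
Others bid (6, 18): truth gives 0; no alternative beats it.
Others bid (15, 18): truth gives 0; no alternative beats it.
(Checking all 16 profiles: 11 have a profitable deviation, 5 do not.)

11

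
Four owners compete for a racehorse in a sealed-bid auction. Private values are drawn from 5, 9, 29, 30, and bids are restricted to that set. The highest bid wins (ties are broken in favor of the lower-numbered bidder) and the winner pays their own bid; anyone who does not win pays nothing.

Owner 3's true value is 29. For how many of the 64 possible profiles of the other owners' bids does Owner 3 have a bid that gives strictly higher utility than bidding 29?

2

Others bid (5, 5, 5): truth gives 0; bid 9 gives 20 > 0. Violating.
Others bid (5, 5, 9): truth gives 0; bid 9 gives 20 > 0. Violating.
Others bid (5, 5, 29): truth gives 0; no alternative beats it.
Others bid (5, 5, 30): truth gives 0; no alternative beats it.
(Checking all 64 profiles: 2 have a profitable deviation, 62 do not.)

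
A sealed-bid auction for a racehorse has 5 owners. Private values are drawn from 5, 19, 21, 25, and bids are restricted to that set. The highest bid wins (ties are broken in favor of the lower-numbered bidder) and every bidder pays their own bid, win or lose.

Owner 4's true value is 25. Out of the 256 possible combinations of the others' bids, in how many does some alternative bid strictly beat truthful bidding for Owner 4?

Others bid (5, 5, 5, 5): truth gives 0; bid 19 gives 6 > 0. Violating.
Others bid (5, 5, 5, 19): truth gives 0; bid 19 gives 6 > 0. Violating.
Others bid (5, 5, 5, 21): truth gives 0; bid 21 gives 4 > 0. Violating.
Others bid (5, 5, 19, 5): truth gives 0; bid 21 gives 4 > 0. Violating.
Others bid (5, 5, 5, 25): truth gives 0; no alternative beats it.
Others bid (5, 5, 19, 25): truth gives 0; no alternative beats it.
(Checking all 256 profiles: 172 have a profitable deviation, 84 do not.)

172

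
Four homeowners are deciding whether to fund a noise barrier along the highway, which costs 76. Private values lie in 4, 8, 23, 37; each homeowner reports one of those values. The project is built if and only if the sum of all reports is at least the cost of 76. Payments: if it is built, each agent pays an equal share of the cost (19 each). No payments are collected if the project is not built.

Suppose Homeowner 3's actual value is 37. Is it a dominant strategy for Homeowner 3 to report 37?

Check each profile of the others' reports and compare truth against every alternative report.
Others report (4, 4, 37): truth gives 18, best alternative gives 0.
Others report (4, 8, 37): truth gives 18, best alternative gives 0.
Others report (4, 23, 23): truth gives 18, best alternative gives 0.
Others report (4, 37, 4): truth gives 18, best alternative gives 0.
Others report (4, 37, 8): truth gives 18, best alternative gives 0.
Others report (8, 4, 37): truth gives 18, best alternative gives 0.
(Remaining 58 profiles checked similarly; truth is weakly best in each.)
In every case the truthful report is at least as good as any alternative, so it is a dominant strategy.

Yes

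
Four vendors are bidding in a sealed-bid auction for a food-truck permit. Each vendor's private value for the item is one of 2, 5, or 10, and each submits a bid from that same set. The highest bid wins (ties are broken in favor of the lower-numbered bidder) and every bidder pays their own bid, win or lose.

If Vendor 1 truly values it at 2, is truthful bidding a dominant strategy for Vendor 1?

Check each profile of the others' bids and compare truth against every alternative bid.
Others bid (2, 2, 2): truth gives 0, best alternative gives -3.
Others bid (2, 2, 10): truth gives -2, best alternative gives -5.
Others bid (2, 5, 10): truth gives -2, best alternative gives -5.
Others bid (2, 10, 2): truth gives -2, best alternative gives -5.
Others bid (2, 10, 5): truth gives -2, best alternative gives -5.
Others bid (2, 10, 10): truth gives -2, best alternative gives -5.
(Remaining 21 profiles checked similarly; truth is weakly best in each.)
In every case the truthful bid is at least as good as any alternative, so it is a dominant strategy.

Yes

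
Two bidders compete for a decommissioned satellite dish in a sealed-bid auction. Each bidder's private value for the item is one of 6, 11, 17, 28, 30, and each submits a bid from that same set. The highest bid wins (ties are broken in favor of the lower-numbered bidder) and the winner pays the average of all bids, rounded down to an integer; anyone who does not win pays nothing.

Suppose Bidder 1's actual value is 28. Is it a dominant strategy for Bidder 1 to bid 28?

No

Consider the case where Bidder 2 bids 6.
Truthful bid 28: wins, pays 17, utility 28 - 17 = 11.
Bid 6 instead: wins, pays 6, utility 28 - 6 = 22.
Since 22 > 11, bidding 6 is strictly better here, so truthful bidding is not dominant.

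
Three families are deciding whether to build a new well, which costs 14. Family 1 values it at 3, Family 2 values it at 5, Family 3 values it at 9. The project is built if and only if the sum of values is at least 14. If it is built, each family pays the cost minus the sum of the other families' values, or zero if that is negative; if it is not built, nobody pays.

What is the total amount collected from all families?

8

Total value 17 ≥ cost 14, so it is built.
Family 1: others sum to 14; max(0, 14 - 14) = 0.
Family 2: others sum to 12; max(0, 14 - 12) = 2.
Family 3: others sum to 8; max(0, 14 - 8) = 6.
Total collected = 0 + 2 + 6 = 8.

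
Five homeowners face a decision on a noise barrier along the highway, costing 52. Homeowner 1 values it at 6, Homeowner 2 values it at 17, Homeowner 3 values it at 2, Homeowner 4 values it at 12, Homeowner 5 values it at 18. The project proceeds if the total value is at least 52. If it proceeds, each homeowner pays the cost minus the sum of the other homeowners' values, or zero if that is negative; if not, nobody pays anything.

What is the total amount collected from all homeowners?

Total value 55 ≥ cost 52, so it is built.
Homeowner 1: others sum to 49; max(0, 52 - 49) = 3.
Homeowner 2: others sum to 38; max(0, 52 - 38) = 14.
Homeowner 3: others sum to 53; max(0, 52 - 53) = 0.
Homeowner 4: others sum to 43; max(0, 52 - 43) = 9.
Homeowner 5: others sum to 37; max(0, 52 - 37) = 15.
Total collected = 3 + 14 + 0 + 9 + 15 = 41.

41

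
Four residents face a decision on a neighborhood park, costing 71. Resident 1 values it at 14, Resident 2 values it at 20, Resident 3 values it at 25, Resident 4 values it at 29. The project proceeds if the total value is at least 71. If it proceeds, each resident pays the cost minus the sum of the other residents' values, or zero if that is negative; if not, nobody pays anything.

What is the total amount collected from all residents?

Total value 88 ≥ cost 71, so it is built.
Resident 1: others sum to 74; max(0, 71 - 74) = 0.
Resident 2: others sum to 68; max(0, 71 - 68) = 3.
Resident 3: others sum to 63; max(0, 71 - 63) = 8.
Resident 4: others sum to 59; max(0, 71 - 59) = 12.
Total collected = 0 + 3 + 8 + 12 = 23.

23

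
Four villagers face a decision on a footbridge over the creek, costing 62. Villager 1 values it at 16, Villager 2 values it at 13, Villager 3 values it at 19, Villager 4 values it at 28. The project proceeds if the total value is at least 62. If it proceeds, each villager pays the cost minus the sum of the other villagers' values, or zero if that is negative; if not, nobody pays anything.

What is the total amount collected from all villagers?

21

Total value 76 ≥ cost 62, so it is built.
Villager 1: others sum to 60; max(0, 62 - 60) = 2.
Villager 2: others sum to 63; max(0, 62 - 63) = 0.
Villager 3: others sum to 57; max(0, 62 - 57) = 5.
Villager 4: others sum to 48; max(0, 62 - 48) = 14.
Total collected = 2 + 0 + 5 + 14 = 21.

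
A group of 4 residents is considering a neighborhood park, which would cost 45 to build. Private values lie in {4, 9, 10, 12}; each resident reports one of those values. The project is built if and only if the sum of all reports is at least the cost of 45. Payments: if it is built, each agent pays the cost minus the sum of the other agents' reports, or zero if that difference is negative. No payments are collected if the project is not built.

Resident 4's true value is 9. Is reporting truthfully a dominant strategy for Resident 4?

Check each profile of the others' reports and compare truth against every alternative report.
Others report (4, 4, 4): truth gives 0, best alternative gives 0.
Others report (4, 4, 9): truth gives 0, best alternative gives 0.
Others report (4, 4, 10): truth gives 0, best alternative gives 0.
Others report (4, 4, 12): truth gives 0, best alternative gives 0.
Others report (4, 9, 4): truth gives 0, best alternative gives 0.
Others report (4, 9, 9): truth gives 0, best alternative gives 0.
(Remaining 58 profiles checked similarly; truth is weakly best in each.)
In every case the truthful report is at least as good as any alternative, so it is a dominant strategy.

Yes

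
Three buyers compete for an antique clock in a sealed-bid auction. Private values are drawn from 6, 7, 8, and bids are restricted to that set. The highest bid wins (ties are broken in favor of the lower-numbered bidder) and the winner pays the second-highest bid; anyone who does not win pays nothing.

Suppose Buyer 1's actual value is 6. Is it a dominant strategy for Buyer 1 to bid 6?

Yes

Check each profile of the others' bids and compare truth against every alternative bid.
Others bid (6, 7): truth gives 0, best alternative gives -1.
Others bid (7, 6): truth gives 0, best alternative gives -1.
Others bid (7, 7): truth gives 0, best alternative gives -1.
Others bid (6, 6): truth gives 0, best alternative gives 0.
Others bid (6, 8): truth gives 0, best alternative gives 0.
Others bid (7, 8): truth gives 0, best alternative gives 0.
(Remaining 3 profiles checked similarly; truth is weakly best in each.)
In every case the truthful bid is at least as good as any alternative, so it is a dominant strategy.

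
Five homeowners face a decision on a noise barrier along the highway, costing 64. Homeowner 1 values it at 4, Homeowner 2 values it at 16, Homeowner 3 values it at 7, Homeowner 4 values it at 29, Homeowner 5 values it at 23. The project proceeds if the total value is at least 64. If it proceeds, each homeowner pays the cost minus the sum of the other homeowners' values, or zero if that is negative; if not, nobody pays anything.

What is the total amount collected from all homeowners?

23

Total value 79 ≥ cost 64, so it is built.
Homeowner 1: others sum to 75; max(0, 64 - 75) = 0.
Homeowner 2: others sum to 63; max(0, 64 - 63) = 1.
Homeowner 3: others sum to 72; max(0, 64 - 72) = 0.
Homeowner 4: others sum to 50; max(0, 64 - 50) = 14.
Homeowner 5: others sum to 56; max(0, 64 - 56) = 8.
Total collected = 0 + 1 + 0 + 14 + 8 = 23.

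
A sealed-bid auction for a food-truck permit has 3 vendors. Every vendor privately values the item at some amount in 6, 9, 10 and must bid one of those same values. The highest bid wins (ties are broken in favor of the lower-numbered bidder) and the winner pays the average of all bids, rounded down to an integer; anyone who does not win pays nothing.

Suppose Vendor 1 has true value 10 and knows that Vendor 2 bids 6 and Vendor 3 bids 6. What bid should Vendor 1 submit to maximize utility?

Bid 6: wins, pays 6, utility 10 - 6 = 4.
Bid 9: wins, pays 7, utility 10 - 7 = 3.
Bid 10: wins, pays 7, utility 10 - 7 = 3.
The best choice is 6 with utility 4.

6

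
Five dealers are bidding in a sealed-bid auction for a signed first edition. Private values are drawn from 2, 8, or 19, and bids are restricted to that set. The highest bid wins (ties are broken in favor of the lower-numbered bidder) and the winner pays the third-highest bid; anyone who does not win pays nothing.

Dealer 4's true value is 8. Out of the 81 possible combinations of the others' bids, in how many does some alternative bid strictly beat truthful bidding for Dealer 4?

4

Others bid (2, 2, 2, 19): truth gives 0; bid 19 gives 6 > 0. Violating.
Others bid (2, 2, 8, 2): truth gives 0; bid 19 gives 6 > 0. Violating.
Others bid (2, 8, 2, 2): truth gives 0; bid 19 gives 6 > 0. Violating.
Others bid (8, 2, 2, 2): truth gives 0; bid 19 gives 6 > 0. Violating.
Others bid (2, 2, 2, 2): truth gives 6; no alternative beats it.
Others bid (2, 2, 2, 8): truth gives 6; no alternative beats it.
(Checking all 81 profiles: 4 have a profitable deviation, 77 do not.)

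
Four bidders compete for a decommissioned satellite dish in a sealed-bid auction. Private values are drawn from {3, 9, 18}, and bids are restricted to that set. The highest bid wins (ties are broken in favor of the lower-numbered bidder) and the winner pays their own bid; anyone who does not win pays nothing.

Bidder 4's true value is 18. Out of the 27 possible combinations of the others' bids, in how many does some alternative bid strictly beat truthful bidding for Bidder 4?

1

Others bid (3, 3, 3): truth gives 0; bid 9 gives 9 > 0. Violating.
Others bid (3, 3, 9): truth gives 0; no alternative beats it.
Others bid (3, 3, 18): truth gives 0; no alternative beats it.
(Checking all 27 profiles: 1 has a profitable deviation, 26 do not.)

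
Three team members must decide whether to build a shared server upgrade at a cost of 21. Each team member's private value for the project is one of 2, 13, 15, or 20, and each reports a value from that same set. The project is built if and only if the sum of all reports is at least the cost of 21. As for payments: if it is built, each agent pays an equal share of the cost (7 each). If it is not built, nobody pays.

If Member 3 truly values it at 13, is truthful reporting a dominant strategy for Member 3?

Consider the case where Member 1 reports 2 and Member 2 reports 2.
Truthful report 13: project not built, utility 0.
Report 20 instead: project built, pays 7, utility 13 - 7 = 6.
Since 6 > 0, reporting 20 is strictly better here, so truthful reporting is not dominant.

No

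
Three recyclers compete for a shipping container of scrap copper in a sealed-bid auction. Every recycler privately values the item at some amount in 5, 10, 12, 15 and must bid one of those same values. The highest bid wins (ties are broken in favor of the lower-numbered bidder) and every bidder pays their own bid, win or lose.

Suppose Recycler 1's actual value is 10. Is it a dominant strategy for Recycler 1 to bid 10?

Consider the case where Recycler 2 bids 5 and Recycler 3 bids 5.
Truthful bid 10: wins, pays 10, utility 10 - 10 = 0.
Bid 5 instead: wins, pays 5, utility 10 - 5 = 5.
Since 5 > 0, bidding 5 is strictly better here, so truthful bidding is not dominant.

No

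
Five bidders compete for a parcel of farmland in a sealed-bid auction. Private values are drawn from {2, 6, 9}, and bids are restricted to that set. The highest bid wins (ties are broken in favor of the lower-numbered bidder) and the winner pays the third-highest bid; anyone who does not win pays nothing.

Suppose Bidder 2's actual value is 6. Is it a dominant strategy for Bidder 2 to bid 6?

Consider the case where Bidder 1 bids 2, Bidder 3 bids 2, Bidder 4 bids 2 and Bidder 5 bids 9.
Truthful bid 6: loses, pays 0, utility 0.
Bid 9 instead: wins, pays 2, utility 6 - 2 = 4.
Since 4 > 0, bidding 9 is strictly better here, so truthful bidding is not dominant.

No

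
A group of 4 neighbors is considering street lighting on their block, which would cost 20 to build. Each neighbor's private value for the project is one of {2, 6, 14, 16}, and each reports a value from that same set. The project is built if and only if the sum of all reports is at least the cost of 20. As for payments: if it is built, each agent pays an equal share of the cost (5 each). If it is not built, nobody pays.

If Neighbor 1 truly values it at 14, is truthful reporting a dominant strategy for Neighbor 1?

Yes

Check each profile of the others' reports and compare truth against every alternative report.
Others report (2, 2, 2): truth gives 9, best alternative gives 9.
Others report (2, 2, 6): truth gives 9, best alternative gives 9.
Others report (2, 2, 14): truth gives 9, best alternative gives 9.
Others report (2, 2, 16): truth gives 9, best alternative gives 9.
Others report (2, 6, 2): truth gives 9, best alternative gives 9.
Others report (2, 6, 6): truth gives 9, best alternative gives 9.
(Remaining 58 profiles checked similarly; truth is weakly best in each.)
In every case the truthful report is at least as good as any alternative, so it is a dominant strategy.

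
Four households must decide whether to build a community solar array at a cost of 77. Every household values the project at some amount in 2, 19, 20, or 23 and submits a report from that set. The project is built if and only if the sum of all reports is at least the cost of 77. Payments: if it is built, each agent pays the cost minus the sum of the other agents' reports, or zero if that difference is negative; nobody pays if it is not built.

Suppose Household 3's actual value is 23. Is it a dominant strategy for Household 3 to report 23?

Check each profile of the others' reports and compare truth against every alternative report.
Others report (23, 23, 23): truth gives 15, best alternative gives 15.
Others report (20, 23, 23): truth gives 12, best alternative gives 12.
Others report (23, 20, 23): truth gives 12, best alternative gives 12.
Others report (23, 23, 20): truth gives 12, best alternative gives 12.
Others report (19, 23, 23): truth gives 11, best alternative gives 11.
Others report (23, 19, 23): truth gives 11, best alternative gives 11.
(Remaining 58 profiles checked similarly; truth is weakly best in each.)
In every case the truthful report is at least as good as any alternative, so it is a dominant strategy.

Yes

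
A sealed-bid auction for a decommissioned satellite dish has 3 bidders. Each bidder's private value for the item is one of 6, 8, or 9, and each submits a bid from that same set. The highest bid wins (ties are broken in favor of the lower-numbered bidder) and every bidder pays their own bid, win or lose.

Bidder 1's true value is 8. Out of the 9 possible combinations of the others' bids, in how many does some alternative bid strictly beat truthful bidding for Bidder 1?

6

Others bid (6, 6): truth gives 0; bid 6 gives 2 > 0. Violating.
Others bid (6, 9): truth gives -8; bid 9 gives -1 > -8. Violating.
Others bid (8, 9): truth gives -8; bid 9 gives -1 > -8. Violating.
Others bid (9, 6): truth gives -8; bid 9 gives -1 > -8. Violating.
Others bid (6, 8): truth gives 0; no alternative beats it.
Others bid (8, 6): truth gives 0; no alternative beats it.
(Checking all 9 profiles: 6 have a profitable deviation, 3 do not.)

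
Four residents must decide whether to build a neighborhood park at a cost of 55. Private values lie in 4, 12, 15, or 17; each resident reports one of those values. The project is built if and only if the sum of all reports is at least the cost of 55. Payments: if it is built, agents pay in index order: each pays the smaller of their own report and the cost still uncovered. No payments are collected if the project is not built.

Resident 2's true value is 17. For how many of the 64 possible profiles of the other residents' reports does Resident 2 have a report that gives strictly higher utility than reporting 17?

Others report (12, 12, 17): truth gives 0; report 15 gives 2 > 0. Violating.
Others report (12, 15, 15): truth gives 0; report 15 gives 2 > 0. Violating.
Others report (12, 15, 17): truth gives 0; report 12 gives 5 > 0. Violating.
Others report (12, 17, 12): truth gives 0; report 15 gives 2 > 0. Violating.
Others report (4, 4, 4): truth gives 0; no alternative beats it.
Others report (4, 4, 12): truth gives 0; no alternative beats it.
(Checking all 64 profiles: 23 have a profitable deviation, 41 do not.)

23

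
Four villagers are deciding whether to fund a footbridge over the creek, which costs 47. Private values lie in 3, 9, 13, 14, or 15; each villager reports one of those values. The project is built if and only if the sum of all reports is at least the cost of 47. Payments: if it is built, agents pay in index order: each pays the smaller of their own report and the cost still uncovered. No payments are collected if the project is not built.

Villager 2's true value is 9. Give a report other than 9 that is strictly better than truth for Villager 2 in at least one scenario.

3

Suppose Villager 1 reports 14, Villager 3 reports 15 and Villager 4 reports 15.
Report 9: project built, pays 9, utility 9 - 9 = 0.
Report 3: project built, pays 3, utility 9 - 3 = 6.
So reporting 3 beats truth here (6 > 0).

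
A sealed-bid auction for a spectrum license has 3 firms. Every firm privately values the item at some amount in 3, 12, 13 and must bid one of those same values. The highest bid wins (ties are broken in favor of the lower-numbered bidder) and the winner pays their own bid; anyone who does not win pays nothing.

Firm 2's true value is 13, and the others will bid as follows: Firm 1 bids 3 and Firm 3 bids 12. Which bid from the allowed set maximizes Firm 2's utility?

12

Bid 3: loses, pays 0, utility 0.
Bid 12: wins, pays 12, utility 13 - 12 = 1.
Bid 13: wins, pays 13, utility 13 - 13 = 0.
The best choice is 12 with utility 1.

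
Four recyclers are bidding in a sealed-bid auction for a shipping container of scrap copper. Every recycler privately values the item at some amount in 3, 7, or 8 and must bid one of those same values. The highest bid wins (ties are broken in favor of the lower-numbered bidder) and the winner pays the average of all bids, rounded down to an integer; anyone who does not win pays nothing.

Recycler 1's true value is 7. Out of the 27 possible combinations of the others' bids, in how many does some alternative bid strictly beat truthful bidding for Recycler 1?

Others bid (3, 3, 3): truth gives 3; bid 3 gives 4 > 3. Violating.
Others bid (3, 3, 8): truth gives 0; bid 8 gives 2 > 0. Violating.
Others bid (3, 7, 8): truth gives 0; bid 8 gives 1 > 0. Violating.
Others bid (3, 8, 3): truth gives 0; bid 8 gives 2 > 0. Violating.
Others bid (3, 3, 7): truth gives 2; no alternative beats it.
Others bid (3, 7, 3): truth gives 2; no alternative beats it.
(Checking all 27 profiles: 13 have a profitable deviation, 14 do not.)

13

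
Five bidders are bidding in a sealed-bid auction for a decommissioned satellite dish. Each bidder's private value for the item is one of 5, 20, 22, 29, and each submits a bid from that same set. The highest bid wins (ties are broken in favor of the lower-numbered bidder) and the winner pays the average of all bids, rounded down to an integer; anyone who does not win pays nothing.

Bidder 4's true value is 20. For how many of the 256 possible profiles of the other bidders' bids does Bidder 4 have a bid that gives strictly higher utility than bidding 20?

Others bid (5, 5, 5, 22): truth gives 0; bid 22 gives 9 > 0. Violating.
Others bid (5, 5, 5, 29): truth gives 0; bid 29 gives 6 > 0. Violating.
Others bid (5, 5, 20, 5): truth gives 0; bid 22 gives 9 > 0. Violating.
Others bid (5, 5, 20, 20): truth gives 0; bid 22 gives 6 > 0. Violating.
Others bid (5, 5, 5, 5): truth gives 12; no alternative beats it.
Others bid (5, 5, 5, 20): truth gives 9; no alternative beats it.
(Checking all 256 profiles: 66 have a profitable deviation, 190 do not.)

66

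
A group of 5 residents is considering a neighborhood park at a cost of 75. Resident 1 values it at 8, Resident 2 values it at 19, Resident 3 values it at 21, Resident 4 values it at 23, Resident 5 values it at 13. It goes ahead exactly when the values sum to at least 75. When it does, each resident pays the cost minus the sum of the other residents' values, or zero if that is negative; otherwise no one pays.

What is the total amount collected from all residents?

40

Total value 84 ≥ cost 75, so it is built.
Resident 1: others sum to 76; max(0, 75 - 76) = 0.
Resident 2: others sum to 65; max(0, 75 - 65) = 10.
Resident 3: others sum to 63; max(0, 75 - 63) = 12.
Resident 4: others sum to 61; max(0, 75 - 61) = 14.
Resident 5: others sum to 71; max(0, 75 - 71) = 4.
Total collected = 0 + 10 + 12 + 14 + 4 = 40.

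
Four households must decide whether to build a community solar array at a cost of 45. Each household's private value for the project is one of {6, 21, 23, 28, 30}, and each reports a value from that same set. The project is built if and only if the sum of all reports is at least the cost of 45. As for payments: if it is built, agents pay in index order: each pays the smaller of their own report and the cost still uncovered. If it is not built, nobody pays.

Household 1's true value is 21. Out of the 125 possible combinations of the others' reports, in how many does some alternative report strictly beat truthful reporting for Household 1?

118

Others report (6, 6, 28): truth gives 0; report 6 gives 15 > 0. Violating.
Others report (6, 6, 30): truth gives 0; report 6 gives 15 > 0. Violating.
Others report (6, 21, 21): truth gives 0; report 6 gives 15 > 0. Violating.
Others report (6, 21, 23): truth gives 0; report 6 gives 15 > 0. Violating.
Others report (6, 6, 6): truth gives 0; no alternative beats it.
Others report (6, 6, 21): truth gives 0; no alternative beats it.
(Checking all 125 profiles: 118 have a profitable deviation, 7 do not.)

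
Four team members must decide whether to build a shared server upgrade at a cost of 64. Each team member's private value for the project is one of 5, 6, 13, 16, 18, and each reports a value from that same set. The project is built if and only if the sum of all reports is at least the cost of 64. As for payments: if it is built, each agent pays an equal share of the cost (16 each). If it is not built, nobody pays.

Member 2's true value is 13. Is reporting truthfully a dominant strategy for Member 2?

No

Consider the case where Member 1 reports 16, Member 3 reports 18 and Member 4 reports 18.
Truthful report 13: project built, pays 16, utility 13 - 16 = -3.
Report 5 instead: project not built, utility 0.
Since 0 > -3, reporting 5 is strictly better here, so truthful reporting is not dominant.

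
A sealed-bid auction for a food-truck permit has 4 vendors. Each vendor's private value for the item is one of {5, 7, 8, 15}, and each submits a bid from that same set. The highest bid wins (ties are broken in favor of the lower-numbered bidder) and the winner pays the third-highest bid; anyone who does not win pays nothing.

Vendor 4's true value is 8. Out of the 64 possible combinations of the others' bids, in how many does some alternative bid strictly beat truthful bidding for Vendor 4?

Others bid (5, 5, 8): truth gives 0; bid 15 gives 3 > 0. Violating.
Others bid (5, 7, 8): truth gives 0; bid 15 gives 1 > 0. Violating.
Others bid (5, 8, 5): truth gives 0; bid 15 gives 3 > 0. Violating.
Others bid (5, 8, 7): truth gives 0; bid 15 gives 1 > 0. Violating.
Others bid (5, 5, 5): truth gives 3; no alternative beats it.
Others bid (5, 5, 7): truth gives 3; no alternative beats it.
(Checking all 64 profiles: 12 have a profitable deviation, 52 do not.)

12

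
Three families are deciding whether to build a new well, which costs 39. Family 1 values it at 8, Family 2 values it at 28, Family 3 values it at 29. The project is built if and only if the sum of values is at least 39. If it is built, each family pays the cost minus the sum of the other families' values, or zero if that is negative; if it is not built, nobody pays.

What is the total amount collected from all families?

Total value 65 ≥ cost 39, so it is built.
Family 1: others sum to 57; max(0, 39 - 57) = 0.
Family 2: others sum to 37; max(0, 39 - 37) = 2.
Family 3: others sum to 36; max(0, 39 - 36) = 3.
Total collected = 0 + 2 + 3 = 5.

5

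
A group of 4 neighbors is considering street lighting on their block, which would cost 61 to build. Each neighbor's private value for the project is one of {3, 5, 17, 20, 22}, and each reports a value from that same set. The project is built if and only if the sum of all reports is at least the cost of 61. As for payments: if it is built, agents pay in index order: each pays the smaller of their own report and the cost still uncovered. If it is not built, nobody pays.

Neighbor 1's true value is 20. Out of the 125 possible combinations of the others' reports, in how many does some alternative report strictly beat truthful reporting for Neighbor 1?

54

Others report (3, 20, 22): truth gives 0; report 17 gives 3 > 0. Violating.
Others report (3, 22, 20): truth gives 0; report 17 gives 3 > 0. Violating.
Others report (3, 22, 22): truth gives 0; report 17 gives 3 > 0. Violating.
Others report (5, 17, 22): truth gives 0; report 17 gives 3 > 0. Violating.
Others report (3, 3, 3): truth gives 0; no alternative beats it.
Others report (3, 3, 5): truth gives 0; no alternative beats it.
(Checking all 125 profiles: 54 have a profitable deviation, 71 do not.)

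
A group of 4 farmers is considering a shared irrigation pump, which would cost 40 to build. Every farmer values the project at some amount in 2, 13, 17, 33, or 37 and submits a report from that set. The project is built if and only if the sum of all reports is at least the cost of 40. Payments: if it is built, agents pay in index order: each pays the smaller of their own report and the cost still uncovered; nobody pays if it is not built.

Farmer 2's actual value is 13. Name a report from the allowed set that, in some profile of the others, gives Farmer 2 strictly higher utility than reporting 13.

2

Suppose Farmer 1 reports 2, Farmer 3 reports 2 and Farmer 4 reports 37.
Report 13: project built, pays 13, utility 13 - 13 = 0.
Report 2: project built, pays 2, utility 13 - 2 = 11.
So reporting 2 beats truth here (11 > 0).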